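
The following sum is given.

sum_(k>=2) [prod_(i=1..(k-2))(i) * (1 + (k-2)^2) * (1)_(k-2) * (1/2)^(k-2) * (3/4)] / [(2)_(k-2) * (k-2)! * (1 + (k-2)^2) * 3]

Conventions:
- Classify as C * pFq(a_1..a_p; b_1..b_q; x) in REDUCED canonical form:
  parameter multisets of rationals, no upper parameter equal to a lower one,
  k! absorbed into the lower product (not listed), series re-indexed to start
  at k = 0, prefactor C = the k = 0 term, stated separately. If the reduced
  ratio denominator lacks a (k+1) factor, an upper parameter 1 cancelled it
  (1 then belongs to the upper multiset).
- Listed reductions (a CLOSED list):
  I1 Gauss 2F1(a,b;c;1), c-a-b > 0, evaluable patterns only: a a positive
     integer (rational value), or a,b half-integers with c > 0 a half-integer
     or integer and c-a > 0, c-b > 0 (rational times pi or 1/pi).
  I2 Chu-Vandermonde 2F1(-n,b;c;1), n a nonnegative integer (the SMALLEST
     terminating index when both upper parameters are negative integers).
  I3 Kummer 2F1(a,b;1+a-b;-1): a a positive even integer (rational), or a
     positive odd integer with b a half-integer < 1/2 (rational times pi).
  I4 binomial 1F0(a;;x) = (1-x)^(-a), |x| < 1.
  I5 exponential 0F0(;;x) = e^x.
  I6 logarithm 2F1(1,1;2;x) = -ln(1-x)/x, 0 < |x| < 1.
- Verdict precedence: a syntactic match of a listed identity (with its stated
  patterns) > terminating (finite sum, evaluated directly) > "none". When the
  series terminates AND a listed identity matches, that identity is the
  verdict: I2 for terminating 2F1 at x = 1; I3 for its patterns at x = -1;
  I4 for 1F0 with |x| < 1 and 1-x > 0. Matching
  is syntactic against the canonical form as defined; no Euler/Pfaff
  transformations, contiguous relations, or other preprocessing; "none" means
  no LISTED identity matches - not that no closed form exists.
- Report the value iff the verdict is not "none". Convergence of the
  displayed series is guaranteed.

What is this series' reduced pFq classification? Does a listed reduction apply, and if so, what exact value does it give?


Classification (C = 1/4): 2F1 with upper {1, 1}, lower {2}, argument x = 1/2. Verdict: logarithm (I6) applies (the logarithm: parameters (1,1;2), x = 1/2). Hence: (-1/2) * ln(1/2).

Key step: t_0 being 1/4, the constant factors (C = 1/4) combine into one prefactor.
Adjacent-term ratio: r(k) = (1/2) * (k+1) (k+1) / [(k+2) (k+1)] - poly over poly, x = (1/2) from leading terms; C = 1/4 at k = 0.


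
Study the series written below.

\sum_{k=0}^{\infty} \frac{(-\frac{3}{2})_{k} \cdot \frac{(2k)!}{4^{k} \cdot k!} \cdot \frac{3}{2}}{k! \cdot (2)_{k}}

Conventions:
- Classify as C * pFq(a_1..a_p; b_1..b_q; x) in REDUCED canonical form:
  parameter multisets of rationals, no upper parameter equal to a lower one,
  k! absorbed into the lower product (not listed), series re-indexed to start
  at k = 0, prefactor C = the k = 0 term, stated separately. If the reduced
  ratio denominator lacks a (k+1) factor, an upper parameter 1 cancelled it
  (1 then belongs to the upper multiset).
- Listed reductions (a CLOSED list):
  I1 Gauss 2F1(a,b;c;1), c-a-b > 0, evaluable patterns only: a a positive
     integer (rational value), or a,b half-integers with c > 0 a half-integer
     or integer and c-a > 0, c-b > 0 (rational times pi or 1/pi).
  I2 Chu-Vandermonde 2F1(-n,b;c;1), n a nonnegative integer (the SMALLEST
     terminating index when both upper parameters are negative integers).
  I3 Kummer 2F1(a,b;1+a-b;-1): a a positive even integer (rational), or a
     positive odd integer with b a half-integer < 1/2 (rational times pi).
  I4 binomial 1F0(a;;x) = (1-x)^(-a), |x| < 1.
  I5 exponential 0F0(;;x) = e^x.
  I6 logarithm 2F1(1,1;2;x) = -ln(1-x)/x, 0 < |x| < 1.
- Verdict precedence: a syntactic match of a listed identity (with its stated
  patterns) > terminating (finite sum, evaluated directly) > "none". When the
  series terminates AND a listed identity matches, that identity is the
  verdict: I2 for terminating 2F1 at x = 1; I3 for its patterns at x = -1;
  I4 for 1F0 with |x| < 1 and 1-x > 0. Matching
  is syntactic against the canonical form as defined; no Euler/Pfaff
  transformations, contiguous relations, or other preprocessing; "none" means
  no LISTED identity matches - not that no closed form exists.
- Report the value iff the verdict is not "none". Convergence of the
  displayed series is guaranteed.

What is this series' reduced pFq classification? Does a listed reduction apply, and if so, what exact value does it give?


The series (x = 1) is 2F1: upper {-\frac{3}{2}, \frac{1}{2}}, lower {2}, prefactor \frac{3}{2}. Verdict: Gauss's theorem I1 (half-integer case) matches (x = 1; upper {-\frac{3}{2}, \frac{1}{2}} half-integers, c = 2 in the evaluable pattern). Its exact value is \frac{16}{5} / \pi.

First insight: from the first term \frac{3}{2}: the (2k)!/(4^k k!) block (prefactor 3/2) is the Pochhammer (1/2)_k.
Consecutive-term ratio: r(k) = 1 * (k-\frac{3}{2}) (k+\frac{1}{2}) / [(k+2) (k+1)] - rational; roots negated = parameters, x = 1, C = \frac{3}{2}.


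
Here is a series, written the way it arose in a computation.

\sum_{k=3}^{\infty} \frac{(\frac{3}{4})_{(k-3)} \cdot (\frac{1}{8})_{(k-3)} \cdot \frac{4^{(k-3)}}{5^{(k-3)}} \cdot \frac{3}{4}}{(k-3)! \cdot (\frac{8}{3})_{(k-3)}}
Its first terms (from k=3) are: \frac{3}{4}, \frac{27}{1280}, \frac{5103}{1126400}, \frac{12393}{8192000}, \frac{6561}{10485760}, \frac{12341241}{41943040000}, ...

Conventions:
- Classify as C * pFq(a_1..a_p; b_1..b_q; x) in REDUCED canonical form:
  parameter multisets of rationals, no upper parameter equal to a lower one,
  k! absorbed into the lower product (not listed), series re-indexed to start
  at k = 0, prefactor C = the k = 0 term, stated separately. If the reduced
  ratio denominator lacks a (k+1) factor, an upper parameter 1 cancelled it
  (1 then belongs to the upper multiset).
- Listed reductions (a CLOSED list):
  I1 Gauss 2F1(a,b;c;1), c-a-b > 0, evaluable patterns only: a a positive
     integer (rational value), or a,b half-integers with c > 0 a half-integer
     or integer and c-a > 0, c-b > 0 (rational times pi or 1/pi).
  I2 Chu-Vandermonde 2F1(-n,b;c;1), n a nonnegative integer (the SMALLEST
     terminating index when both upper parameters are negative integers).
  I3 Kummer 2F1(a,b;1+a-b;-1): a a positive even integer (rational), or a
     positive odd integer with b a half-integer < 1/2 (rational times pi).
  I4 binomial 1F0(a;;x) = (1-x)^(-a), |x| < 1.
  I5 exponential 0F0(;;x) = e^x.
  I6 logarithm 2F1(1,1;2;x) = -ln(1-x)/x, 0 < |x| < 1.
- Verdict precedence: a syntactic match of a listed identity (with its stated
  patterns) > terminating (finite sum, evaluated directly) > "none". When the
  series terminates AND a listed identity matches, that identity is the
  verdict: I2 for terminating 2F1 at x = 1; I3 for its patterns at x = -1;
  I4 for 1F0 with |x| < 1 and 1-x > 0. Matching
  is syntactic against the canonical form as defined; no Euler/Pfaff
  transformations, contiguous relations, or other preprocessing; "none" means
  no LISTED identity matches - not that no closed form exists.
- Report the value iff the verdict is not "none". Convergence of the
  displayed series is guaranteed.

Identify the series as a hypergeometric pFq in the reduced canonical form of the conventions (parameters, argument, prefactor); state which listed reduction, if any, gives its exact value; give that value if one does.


Key step: t_0 = \frac{3}{4} here, and the two geometric factors (C = 3/4, x = 4/5) combine into one argument.
Adjacent-term ratio: r(k) = \frac{4}{5} * (k+\frac{1}{8}) (k+\frac{3}{4}) / [(k+\frac{8}{3}) (k+1)] - poly over poly, x = \frac{4}{5} from leading terms; C = \frac{3}{4} at k = 0.

Prefactor \frac{3}{4}, argument \frac{4}{5}: 2F1 with upper {\frac{1}{8}, \frac{3}{4}} over lower {\frac{8}{3}}. Verdict: none - this 2F1 at x = \frac{4}{5} matches no listed pattern, and upper {\frac{1}{8}, \frac{3}{4}} holds no stopper.


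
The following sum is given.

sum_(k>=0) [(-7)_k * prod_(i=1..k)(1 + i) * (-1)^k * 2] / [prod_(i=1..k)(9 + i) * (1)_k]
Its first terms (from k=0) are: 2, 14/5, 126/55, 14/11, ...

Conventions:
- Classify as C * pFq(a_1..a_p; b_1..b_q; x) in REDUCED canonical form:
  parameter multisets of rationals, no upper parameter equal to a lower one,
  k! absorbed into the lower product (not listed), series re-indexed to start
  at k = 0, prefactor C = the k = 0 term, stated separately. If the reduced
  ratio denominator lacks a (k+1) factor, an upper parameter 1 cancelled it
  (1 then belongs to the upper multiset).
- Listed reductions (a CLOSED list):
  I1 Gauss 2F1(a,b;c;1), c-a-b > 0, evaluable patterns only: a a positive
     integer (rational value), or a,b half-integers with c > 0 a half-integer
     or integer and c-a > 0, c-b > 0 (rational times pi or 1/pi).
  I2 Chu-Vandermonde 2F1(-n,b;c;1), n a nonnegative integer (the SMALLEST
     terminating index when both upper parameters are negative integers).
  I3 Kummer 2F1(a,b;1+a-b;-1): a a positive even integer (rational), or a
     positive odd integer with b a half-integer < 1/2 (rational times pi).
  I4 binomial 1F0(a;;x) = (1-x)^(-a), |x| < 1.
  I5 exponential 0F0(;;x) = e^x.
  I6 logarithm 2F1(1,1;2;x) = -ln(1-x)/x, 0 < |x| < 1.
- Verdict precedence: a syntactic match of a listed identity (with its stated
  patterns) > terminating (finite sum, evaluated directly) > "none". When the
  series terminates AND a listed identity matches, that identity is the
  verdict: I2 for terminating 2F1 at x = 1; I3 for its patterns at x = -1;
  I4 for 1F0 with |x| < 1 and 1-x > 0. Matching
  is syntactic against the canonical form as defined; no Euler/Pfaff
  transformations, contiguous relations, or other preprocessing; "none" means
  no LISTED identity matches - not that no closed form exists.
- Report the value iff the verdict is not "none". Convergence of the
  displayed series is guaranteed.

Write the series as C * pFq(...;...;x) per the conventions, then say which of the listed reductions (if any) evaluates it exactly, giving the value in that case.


At argument -1: a 2F1 with upper {-7, 2}, lower {10}, scaled by C = 2. Verdict (x = -1): the Kummer evaluation I3 applies (x = -1; c = 10 equals 1+a-b for upper {-7, 2}: listed pattern). Hence: 9.

First insight: x = (-1) and (1)_k (C = 2) is k! itself.
Term ratio: r(k) = (-1) * (k-7) (k+2) / [(k+10) (k+1)] ; factor over Q: parameters, x = (-1), and C = 2.


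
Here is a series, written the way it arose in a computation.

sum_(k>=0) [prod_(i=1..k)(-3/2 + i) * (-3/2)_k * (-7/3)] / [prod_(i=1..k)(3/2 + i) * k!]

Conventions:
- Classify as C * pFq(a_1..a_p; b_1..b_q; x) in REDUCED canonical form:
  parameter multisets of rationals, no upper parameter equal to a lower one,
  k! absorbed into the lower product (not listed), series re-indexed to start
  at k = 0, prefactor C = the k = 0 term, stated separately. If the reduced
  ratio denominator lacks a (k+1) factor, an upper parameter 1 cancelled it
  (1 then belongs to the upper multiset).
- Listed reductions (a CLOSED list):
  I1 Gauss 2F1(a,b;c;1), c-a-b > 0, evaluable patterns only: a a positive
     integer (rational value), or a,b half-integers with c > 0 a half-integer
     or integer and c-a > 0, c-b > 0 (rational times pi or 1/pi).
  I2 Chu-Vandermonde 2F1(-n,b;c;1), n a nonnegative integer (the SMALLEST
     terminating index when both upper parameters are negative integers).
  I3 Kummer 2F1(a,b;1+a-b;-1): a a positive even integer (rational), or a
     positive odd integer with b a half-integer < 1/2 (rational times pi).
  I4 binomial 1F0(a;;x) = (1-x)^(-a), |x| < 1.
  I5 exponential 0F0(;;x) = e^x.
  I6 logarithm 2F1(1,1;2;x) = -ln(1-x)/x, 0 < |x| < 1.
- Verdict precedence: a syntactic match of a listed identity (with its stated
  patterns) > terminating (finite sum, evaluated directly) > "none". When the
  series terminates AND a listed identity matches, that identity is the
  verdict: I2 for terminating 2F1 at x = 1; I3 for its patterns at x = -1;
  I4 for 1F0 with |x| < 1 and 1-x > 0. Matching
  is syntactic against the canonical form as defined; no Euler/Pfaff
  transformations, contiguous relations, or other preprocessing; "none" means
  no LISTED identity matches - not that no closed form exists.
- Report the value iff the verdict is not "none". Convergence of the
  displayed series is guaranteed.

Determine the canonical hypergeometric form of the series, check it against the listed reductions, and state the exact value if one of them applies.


Canonical form: C = -7/3 times 2F1 with upper {-3/2, -1/2}, lower {5/2}, x = 1. Verdict (x = 1): Gauss (I1, half-integer pattern) applies (x = 1; upper {-3/2, -1/2} half-integers, c = 5/2 in the evaluable pattern). Its exact value is (-245/256) * pi.

Structural cue: t_0 being -7/3, the running product (C = -7/3) telescopes to a rising factorial.
Ratio: r(k) = 1 * (k-3/2) (k-1/2) / [(k+5/2) (k+1)] - rational in k, leading ratio 1; with t_0 = -7/3, classification follows.


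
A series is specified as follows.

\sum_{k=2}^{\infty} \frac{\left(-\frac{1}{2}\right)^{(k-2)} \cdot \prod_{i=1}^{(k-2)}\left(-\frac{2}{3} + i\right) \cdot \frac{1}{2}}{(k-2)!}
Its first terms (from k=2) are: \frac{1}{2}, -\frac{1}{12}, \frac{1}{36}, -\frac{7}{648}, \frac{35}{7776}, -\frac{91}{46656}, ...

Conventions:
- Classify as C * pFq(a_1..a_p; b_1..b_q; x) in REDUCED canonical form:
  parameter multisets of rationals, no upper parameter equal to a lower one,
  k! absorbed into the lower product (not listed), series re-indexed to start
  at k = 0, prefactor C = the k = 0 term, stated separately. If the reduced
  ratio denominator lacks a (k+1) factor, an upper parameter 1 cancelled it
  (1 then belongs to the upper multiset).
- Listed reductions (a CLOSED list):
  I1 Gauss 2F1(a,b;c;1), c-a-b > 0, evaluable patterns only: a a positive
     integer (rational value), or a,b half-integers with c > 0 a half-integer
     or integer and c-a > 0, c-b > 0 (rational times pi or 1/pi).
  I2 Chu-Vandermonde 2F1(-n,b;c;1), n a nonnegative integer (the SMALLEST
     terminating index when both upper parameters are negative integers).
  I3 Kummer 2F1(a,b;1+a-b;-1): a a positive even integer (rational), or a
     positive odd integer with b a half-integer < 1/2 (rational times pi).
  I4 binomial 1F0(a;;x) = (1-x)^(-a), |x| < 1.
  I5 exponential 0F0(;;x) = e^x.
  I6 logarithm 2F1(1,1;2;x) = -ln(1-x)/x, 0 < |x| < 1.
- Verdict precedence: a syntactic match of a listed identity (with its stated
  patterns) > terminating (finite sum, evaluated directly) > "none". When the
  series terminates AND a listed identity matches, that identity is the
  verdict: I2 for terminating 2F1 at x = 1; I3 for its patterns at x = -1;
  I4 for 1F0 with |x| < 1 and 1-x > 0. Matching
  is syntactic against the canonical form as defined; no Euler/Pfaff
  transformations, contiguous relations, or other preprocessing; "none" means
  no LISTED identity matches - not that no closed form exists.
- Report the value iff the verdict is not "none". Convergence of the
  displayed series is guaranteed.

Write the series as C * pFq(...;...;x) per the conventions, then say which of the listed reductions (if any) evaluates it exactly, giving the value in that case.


Prefactor \frac{1}{2}, argument -\frac{1}{2}: 1F0 with upper {\frac{1}{3}} over lower {-}. Verdict: binomial (I4) fires (the 1F0 binomial series: exponent -1/3, x = -\frac{1}{2}). Sum: \frac{1}{2} \cdot \left(\frac{3}{2}\right)^{-\frac{1}{3}}.

Key step: from the first term \frac{1}{2}: the running product (C = 1/2) telescopes to a rising factorial.
Adjacent-term ratio: r(k) = -\frac{1}{2} * (k+\frac{1}{3}) / [(k+1)] - rational; roots negated = parameters, x = -\frac{1}{2}, C = \frac{1}{2}.


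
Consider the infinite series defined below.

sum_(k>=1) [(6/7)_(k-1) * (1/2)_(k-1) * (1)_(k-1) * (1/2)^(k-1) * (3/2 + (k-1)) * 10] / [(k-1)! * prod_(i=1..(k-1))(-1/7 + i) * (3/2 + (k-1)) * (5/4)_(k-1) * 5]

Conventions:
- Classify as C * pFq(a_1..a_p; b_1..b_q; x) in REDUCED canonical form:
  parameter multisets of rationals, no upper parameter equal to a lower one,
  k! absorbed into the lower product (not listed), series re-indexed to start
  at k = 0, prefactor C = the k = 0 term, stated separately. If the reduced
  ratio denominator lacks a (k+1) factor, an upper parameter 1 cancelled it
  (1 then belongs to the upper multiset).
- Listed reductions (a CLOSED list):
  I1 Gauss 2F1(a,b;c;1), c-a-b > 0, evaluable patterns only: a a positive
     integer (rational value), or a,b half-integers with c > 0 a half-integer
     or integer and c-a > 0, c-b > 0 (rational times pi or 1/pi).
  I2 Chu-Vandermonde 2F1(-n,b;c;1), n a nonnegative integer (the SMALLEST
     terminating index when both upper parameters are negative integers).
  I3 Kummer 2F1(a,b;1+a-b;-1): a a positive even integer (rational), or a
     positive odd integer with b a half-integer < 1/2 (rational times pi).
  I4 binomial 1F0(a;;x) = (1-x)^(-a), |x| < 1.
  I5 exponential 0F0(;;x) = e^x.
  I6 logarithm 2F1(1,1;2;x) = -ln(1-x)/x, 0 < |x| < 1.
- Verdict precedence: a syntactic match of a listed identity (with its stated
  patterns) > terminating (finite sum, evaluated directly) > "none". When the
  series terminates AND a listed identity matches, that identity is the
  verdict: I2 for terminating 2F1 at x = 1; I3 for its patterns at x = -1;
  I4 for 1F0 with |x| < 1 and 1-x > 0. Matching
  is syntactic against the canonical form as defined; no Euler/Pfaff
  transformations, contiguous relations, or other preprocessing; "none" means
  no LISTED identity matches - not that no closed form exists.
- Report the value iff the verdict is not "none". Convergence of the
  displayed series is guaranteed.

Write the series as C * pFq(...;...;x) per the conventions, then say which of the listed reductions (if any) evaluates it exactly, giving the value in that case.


Classification (C = 2): 2F1 with upper {1/2, 1}, lower {5/4}, argument x = 1/2. Verdict: none here - no I1-I6 shape fits x = 1/2 with lower {5/4}.

First insight: t_0 = 2 here, and the parameter 6/7 appears in both the upper and lower lists and cancels (alongside the other common factor).
Ratio: r(k) = (1/2) * (k+1/2) (k+1) / [(k+5/4) (k+1)] - rational in k, leading ratio (1/2); with t_0 = 2, classification follows.


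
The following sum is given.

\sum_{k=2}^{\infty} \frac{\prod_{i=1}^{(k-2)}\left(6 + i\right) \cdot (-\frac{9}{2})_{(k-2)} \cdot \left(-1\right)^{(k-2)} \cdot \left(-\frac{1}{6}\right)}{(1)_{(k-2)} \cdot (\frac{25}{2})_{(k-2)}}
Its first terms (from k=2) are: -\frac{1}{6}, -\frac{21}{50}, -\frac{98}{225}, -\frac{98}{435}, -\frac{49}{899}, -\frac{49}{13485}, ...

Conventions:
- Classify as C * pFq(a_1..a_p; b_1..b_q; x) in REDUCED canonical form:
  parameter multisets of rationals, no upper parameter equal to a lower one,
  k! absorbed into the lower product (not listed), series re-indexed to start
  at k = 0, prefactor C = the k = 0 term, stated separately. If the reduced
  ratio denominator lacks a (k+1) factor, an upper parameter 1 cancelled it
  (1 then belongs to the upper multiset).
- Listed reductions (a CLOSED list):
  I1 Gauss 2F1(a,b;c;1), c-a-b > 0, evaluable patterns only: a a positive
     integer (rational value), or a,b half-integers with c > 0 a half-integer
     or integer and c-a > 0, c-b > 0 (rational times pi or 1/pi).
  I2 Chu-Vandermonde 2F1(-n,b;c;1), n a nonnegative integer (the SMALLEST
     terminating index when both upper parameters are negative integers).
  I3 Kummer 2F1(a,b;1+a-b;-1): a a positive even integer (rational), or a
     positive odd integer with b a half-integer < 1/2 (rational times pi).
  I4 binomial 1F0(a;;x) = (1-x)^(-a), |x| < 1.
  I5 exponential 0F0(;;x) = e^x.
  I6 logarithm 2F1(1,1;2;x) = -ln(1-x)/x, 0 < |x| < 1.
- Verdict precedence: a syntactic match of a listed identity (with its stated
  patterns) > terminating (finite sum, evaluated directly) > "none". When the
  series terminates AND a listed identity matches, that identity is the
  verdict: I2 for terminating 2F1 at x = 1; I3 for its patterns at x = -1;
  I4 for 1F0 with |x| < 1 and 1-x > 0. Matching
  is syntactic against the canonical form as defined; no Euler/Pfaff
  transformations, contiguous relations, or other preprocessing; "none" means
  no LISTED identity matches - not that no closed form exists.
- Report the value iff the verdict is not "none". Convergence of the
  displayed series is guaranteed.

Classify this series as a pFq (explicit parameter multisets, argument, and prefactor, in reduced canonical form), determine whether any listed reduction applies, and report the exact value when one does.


Key step: t_0 being -\frac{1}{6}, (1)_k (C = -1/6, x = -1) is k! itself.
Ratio: r(k) = -1 * (k-\frac{9}{2}) (k+7) / [(k+\frac{25}{2}) (k+1)] ; factor over Q: parameters, x = -1, and C = -\frac{1}{6}.

The series (x = -1) is 2F1: upper {-\frac{9}{2}, 7}, lower {\frac{25}{2}}, prefactor -\frac{1}{6}. Verdict at x = -1: the Kummer evaluation I3 matches (x = -1; c = \frac{25}{2} equals 1+a-b for upper {-\frac{9}{2}, 7}: listed pattern). Hence: \left(-\frac{111546435}{268435456}\right) \cdot \pi.


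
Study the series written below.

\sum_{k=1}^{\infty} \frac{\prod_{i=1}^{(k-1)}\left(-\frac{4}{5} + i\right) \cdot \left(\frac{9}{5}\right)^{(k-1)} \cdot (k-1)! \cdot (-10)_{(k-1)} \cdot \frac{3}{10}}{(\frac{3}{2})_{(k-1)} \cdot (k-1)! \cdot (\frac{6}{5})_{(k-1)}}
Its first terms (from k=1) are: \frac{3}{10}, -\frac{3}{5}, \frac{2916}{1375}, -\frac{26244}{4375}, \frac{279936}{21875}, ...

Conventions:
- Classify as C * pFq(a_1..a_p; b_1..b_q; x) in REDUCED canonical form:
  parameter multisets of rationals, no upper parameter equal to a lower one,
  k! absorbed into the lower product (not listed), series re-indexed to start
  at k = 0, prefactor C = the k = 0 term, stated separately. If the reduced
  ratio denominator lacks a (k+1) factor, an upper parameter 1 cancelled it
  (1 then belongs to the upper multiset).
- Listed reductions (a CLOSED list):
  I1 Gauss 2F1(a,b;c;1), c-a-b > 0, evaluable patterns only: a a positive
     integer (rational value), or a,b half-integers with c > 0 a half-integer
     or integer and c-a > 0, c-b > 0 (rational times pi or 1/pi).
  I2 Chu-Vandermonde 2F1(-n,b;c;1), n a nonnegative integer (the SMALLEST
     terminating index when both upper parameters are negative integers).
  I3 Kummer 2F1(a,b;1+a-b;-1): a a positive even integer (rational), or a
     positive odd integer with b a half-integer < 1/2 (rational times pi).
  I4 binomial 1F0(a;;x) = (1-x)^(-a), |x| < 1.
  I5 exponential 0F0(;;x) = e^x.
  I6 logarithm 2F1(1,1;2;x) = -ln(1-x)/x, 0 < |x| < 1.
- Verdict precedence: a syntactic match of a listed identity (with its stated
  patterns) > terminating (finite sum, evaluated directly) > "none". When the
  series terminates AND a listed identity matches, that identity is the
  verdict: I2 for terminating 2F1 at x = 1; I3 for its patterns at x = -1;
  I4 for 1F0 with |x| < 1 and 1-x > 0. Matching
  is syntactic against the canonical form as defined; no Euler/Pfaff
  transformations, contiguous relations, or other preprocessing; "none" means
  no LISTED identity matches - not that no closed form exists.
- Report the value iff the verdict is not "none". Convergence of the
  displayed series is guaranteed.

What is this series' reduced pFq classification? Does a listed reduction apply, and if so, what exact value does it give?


The series (x = \frac{9}{5}) is 3F2: upper {-10, \frac{1}{5}, 1}, lower {\frac{6}{5}, \frac{3}{2}}, prefactor \frac{3}{10}. Verdict: terminating - upper -10 stops the sum at k = 10; the 11 terms are added exactly. Value: \frac{389384019496775217}{2241614416894531250}.

The tell: x = \frac{9}{5} and the running product (C = 3/10) telescopes to a rising factorial.
Ratio: r(k) = \frac{9}{5} * (k-10) (k+\frac{1}{5}) (k+1) / [(k+\frac{6}{5}) (k+\frac{3}{2}) (k+1)] - poly over poly, x = \frac{9}{5} from leading terms; C = \frac{3}{10} at k = 0.


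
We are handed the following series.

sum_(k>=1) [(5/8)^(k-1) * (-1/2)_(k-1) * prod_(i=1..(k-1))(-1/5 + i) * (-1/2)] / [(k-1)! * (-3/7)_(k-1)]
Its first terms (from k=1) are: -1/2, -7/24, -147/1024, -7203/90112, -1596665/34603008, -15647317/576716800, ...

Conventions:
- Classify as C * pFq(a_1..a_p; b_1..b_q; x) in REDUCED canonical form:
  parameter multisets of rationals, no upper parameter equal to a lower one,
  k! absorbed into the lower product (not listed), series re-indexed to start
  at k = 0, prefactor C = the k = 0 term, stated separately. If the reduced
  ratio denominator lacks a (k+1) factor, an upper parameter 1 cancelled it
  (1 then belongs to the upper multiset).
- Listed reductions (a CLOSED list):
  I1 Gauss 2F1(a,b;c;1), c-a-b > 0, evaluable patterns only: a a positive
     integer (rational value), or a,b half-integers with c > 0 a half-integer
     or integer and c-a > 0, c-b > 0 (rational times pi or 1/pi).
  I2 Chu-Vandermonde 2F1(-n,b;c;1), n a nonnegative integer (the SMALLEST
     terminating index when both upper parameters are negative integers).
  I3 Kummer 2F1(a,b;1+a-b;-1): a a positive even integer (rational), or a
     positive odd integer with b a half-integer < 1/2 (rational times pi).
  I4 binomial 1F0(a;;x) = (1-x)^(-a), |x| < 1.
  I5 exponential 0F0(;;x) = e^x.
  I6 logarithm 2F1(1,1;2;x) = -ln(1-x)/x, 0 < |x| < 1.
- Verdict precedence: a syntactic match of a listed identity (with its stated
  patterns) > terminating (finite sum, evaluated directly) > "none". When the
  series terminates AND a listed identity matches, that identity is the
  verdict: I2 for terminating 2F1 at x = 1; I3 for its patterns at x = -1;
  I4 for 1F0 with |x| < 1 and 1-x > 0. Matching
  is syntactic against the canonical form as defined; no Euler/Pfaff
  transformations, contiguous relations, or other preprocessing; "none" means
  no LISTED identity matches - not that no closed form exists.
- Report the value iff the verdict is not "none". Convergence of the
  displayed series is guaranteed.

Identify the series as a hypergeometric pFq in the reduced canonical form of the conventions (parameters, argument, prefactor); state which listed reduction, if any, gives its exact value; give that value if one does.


x = 5/8 here; the reduced form reads 2F1, upper {-1/2, 4/5}, lower {-3/7}, C = -1/2. Verdict: no listed reduction: x = 5/8 and upper {-1/2, 4/5} fail every I1-I6 pattern.

Key step: from the first term -1/2: the running product (C = -1/2, x = 5/8) telescopes to a rising factorial.
Step ratio: r(k) = (5/8) * (k-1/2) (k+4/5) / [(k-3/7) (k+1)] - rational in k, leading ratio (5/8); with t_0 = -1/2, classification follows.


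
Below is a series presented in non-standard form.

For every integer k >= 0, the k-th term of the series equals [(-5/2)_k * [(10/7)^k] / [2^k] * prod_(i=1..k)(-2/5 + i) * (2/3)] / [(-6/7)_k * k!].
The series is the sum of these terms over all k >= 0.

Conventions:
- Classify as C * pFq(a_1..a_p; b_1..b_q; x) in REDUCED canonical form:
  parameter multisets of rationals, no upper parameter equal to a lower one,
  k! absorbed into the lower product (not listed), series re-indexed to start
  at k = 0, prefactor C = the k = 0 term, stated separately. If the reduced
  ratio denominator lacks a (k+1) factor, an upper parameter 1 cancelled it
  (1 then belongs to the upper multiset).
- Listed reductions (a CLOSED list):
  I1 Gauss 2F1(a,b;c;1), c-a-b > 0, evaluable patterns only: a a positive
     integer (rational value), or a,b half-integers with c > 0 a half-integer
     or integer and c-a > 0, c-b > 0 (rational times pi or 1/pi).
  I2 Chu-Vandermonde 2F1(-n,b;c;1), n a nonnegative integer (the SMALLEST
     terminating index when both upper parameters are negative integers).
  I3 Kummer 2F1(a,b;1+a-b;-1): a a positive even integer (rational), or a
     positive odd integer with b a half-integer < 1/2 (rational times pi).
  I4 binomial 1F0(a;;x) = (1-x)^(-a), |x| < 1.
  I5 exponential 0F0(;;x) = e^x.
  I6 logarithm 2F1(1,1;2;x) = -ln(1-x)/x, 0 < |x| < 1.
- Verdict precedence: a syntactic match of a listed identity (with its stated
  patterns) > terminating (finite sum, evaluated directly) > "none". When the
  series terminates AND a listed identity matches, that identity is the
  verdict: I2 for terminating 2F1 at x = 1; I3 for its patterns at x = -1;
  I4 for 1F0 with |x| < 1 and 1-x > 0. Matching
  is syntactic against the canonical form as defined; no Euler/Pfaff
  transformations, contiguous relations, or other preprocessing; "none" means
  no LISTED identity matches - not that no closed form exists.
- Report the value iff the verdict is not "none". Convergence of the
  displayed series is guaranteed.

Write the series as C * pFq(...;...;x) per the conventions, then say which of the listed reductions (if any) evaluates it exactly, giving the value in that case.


x = 5/7 here; the reduced form reads 2F1, upper {-5/2, 3/5}, lower {-6/7}, C = 2/3. Verdict: none here - no I1-I6 shape fits x = 5/7 with lower {-6/7}.

First insight: t_0 being 2/3, the two k-th powers (C = 2/3) combine into one argument.
Ratio: r(k) = (5/7) * (k-5/2) (k+3/5) / [(k-6/7) (k+1)] - poly over poly, x = (5/7) from leading terms; C = 2/3 at k = 0.


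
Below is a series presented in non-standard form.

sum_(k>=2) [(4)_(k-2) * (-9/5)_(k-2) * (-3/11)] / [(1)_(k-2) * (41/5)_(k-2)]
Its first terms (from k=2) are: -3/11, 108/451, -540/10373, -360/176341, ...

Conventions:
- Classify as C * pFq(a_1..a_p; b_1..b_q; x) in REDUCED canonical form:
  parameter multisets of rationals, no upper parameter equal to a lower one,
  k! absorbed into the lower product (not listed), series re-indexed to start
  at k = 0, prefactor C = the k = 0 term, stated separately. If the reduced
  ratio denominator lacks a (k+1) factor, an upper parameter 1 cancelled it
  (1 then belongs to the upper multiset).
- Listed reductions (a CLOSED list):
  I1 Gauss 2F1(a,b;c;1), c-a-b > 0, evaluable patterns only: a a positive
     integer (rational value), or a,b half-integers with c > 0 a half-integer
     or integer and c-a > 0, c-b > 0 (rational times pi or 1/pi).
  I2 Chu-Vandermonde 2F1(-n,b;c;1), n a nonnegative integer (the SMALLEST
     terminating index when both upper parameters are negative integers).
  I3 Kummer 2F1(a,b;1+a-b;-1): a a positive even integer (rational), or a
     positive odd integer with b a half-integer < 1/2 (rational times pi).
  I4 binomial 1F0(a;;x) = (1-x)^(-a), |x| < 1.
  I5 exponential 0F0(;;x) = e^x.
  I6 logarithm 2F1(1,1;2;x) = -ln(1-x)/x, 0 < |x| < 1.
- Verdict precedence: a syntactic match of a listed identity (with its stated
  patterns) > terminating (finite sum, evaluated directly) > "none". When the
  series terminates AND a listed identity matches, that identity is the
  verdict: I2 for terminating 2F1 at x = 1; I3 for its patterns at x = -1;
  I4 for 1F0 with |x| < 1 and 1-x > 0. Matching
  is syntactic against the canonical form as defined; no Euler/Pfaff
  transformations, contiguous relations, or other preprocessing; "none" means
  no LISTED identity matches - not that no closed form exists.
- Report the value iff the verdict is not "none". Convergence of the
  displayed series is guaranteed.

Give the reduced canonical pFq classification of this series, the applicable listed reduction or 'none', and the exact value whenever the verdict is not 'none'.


Reduced: x = 1, 2F1, upper = {-9/5, 4}, lower = {41/5}, C = -3/11. Verdict: Gauss's theorem (I1) fires (x = 1: the Gamma ratio telescopes since c-a-b = 6 > 0 and a = 4 in Z>0). Hence: -1209/13750.

The tell: from the first term -3/11: (1)_k (C = -3/11, x = 1) is k! itself.
Step ratio: r(k) = 1 * (k-9/5) (k+4) / [(k+41/5) (k+1)] - rational in k, leading ratio 1; with t_0 = -3/11, classification follows.


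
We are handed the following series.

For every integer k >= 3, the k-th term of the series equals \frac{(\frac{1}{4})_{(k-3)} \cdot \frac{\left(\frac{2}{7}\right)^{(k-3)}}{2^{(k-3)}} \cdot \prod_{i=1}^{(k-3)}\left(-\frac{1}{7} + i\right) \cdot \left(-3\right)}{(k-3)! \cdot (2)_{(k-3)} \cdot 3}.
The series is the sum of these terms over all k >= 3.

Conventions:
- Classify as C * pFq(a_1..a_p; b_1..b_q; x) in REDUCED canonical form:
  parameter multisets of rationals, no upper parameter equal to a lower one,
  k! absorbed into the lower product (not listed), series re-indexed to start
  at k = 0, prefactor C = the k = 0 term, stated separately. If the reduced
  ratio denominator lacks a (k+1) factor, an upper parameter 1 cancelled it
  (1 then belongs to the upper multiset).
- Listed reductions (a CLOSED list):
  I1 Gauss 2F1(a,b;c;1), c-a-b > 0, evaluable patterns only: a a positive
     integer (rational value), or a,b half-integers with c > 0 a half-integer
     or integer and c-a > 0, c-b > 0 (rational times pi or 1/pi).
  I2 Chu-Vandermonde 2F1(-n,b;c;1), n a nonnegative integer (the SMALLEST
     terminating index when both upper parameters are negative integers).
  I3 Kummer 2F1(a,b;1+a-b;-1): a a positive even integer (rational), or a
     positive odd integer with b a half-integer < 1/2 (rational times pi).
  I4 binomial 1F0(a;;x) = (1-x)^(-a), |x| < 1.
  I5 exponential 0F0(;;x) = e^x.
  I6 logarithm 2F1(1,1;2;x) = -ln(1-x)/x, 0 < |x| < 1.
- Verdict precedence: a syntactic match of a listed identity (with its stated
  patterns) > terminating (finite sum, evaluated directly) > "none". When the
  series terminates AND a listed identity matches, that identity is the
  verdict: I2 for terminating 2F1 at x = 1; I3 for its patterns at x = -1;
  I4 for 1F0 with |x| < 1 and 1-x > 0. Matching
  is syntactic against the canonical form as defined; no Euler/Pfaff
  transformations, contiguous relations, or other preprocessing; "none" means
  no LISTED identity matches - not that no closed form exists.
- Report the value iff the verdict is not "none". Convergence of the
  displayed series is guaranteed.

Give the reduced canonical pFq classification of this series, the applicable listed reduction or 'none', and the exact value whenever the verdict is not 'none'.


Key step: from the first term -1: the constant factors (C = -1) combine into one prefactor.
Ratio: r(k) = \frac{1}{7} * (k+\frac{1}{4}) (k+\frac{6}{7}) / [(k+2) (k+1)] - rational; roots negated = parameters, x = \frac{1}{7}, C = -1.

This is -1 * 2F1(\frac{1}{4}, \frac{6}{7}; 2; \frac{1}{7}) in reduced canonical form. Verdict: none (x = \frac{1}{7}): each listed identity misses the multisets {\frac{1}{4}, \frac{6}{7}} ; {2}.


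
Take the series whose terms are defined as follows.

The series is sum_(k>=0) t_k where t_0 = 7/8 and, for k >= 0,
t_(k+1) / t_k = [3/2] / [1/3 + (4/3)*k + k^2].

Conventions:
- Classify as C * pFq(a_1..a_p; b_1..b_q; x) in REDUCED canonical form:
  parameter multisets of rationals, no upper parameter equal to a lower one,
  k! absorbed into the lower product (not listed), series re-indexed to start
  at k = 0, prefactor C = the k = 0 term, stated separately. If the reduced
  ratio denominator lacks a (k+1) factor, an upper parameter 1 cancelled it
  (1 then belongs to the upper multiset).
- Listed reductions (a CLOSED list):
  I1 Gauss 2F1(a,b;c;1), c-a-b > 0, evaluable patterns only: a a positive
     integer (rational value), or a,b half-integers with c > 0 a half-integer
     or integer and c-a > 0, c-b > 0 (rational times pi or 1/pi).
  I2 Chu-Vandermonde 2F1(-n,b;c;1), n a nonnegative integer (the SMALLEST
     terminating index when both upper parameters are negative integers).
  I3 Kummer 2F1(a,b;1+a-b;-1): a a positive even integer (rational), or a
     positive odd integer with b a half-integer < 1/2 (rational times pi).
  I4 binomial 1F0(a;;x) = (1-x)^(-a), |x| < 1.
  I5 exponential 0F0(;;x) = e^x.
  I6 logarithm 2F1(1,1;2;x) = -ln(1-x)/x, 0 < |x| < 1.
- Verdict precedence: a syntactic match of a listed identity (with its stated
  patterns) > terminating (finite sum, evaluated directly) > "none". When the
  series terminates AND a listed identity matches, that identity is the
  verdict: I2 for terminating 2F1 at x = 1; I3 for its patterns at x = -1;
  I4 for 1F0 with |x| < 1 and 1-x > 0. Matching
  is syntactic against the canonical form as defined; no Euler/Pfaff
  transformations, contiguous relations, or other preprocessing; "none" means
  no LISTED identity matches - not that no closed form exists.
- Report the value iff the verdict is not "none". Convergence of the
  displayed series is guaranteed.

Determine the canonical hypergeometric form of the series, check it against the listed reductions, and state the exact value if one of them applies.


Reduced: x = 3/2, 0F1, upper = {-}, lower = {1/3}, C = 7/8. Verdict: none - at argument 3/2 the multisets {-} ; {1/3} match no listed identity.

Key step: with t_0 = 7/8, factor the ratio over Q (C = 7/8): negated roots = parameters.
Term ratio: r(k) = (3/2) * 1 / [(k+1/3) (k+1)] - rational in k. x = (3/2); t_0 = 7/8; negate the roots.


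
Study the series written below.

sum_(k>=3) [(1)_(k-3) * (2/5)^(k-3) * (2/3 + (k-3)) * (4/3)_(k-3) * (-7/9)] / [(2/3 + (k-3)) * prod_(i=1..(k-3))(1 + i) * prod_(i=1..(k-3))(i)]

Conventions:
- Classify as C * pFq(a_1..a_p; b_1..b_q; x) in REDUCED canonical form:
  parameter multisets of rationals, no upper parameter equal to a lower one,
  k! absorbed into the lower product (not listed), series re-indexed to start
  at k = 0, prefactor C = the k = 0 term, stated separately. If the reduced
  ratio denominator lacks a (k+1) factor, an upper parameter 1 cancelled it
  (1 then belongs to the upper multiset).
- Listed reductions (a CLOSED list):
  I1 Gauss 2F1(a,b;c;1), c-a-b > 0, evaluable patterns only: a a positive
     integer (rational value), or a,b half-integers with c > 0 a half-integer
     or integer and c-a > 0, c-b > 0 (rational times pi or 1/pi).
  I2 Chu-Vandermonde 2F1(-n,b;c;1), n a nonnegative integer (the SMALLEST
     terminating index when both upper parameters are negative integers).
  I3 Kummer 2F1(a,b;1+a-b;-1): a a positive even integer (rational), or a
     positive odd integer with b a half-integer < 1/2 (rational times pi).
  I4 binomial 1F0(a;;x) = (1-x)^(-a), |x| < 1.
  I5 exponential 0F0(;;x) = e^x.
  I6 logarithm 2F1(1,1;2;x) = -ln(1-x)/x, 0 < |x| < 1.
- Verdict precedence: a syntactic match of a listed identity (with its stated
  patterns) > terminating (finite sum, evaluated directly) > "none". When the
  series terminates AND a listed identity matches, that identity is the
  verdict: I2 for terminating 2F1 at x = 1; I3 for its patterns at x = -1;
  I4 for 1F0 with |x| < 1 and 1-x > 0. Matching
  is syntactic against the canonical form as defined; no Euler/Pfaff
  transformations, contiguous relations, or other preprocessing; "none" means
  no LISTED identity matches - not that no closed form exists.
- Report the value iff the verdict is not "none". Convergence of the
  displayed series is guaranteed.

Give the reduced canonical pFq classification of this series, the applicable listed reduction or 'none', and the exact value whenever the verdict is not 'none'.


With C = -7/9: the canonical form is 2F1(1, 4/3; 2; 2/5). Verdict: none (x = 2/5): each listed identity misses the multisets {1, 4/3} ; {2}.

The tell: t_0 = -7/9 here, and the product of the first k integers (C = -7/9, x = 2/5) is k!.
Term ratio: r(k) = (2/5) * (k+1) (k+4/3) / [(k+2) (k+1)] - rational in k, leading ratio (2/5); with t_0 = -7/9, classification follows.


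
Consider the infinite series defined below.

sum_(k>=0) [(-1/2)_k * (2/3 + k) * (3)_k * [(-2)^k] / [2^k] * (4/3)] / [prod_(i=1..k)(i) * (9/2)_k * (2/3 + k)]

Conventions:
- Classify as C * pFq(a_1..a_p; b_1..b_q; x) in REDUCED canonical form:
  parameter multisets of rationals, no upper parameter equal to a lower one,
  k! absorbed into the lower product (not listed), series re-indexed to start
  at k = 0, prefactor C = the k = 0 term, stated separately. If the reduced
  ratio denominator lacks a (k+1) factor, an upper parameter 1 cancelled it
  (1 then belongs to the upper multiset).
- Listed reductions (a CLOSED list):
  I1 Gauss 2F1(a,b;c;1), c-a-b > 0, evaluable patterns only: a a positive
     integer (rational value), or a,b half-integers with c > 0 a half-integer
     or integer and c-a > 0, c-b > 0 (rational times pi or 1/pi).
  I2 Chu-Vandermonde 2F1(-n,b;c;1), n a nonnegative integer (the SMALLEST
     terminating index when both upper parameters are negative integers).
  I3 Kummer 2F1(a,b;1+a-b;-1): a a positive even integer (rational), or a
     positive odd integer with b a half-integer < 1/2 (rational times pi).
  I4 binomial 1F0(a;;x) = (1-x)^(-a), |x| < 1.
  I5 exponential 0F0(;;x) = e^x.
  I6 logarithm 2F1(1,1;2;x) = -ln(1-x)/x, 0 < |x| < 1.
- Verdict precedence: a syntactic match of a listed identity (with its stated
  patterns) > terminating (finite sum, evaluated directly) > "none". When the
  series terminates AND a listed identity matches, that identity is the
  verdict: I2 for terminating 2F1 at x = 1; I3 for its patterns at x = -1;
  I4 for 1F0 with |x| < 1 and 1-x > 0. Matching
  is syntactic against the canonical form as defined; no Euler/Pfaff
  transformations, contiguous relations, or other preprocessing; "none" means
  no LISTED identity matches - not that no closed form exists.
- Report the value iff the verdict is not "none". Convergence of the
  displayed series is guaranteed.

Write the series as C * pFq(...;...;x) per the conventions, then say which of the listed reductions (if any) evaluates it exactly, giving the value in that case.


With C = 4/3: the canonical form is 2F1(-1/2, 3; 9/2; -1). Verdict: Kummer (I3) matches (x = -1; c = 9/2 equals 1+a-b for upper {-1/2, 3}: listed pattern). Value: (35/64) * pi.

Key step: t_0 = 4/3 here, and the two k-th powers (C = 4/3) combine into one argument.
Step ratio: r(k) = (-1) * (k-1/2) (k+3) / [(k+9/2) (k+1)] - rational in k. x = (-1); t_0 = 4/3; negate the roots.
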